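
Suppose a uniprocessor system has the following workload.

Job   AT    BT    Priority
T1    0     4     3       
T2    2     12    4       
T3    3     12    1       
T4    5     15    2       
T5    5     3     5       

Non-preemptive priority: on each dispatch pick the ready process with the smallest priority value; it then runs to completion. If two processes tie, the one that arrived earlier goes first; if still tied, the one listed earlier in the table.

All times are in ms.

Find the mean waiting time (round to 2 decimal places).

15.80

Timeline: | T1 0-4 | T3 4-16 | T4 16-31 | T2 31-43 | T5 43-46 |
Completion: T1=4  T2=43  T3=16  T4=31  T5=46
Waiting times: T1=0, T2=29, T3=1, T4=11, T5=38
Average waiting = (0+29+1+11+38) / 5 = 79/5 = 15.80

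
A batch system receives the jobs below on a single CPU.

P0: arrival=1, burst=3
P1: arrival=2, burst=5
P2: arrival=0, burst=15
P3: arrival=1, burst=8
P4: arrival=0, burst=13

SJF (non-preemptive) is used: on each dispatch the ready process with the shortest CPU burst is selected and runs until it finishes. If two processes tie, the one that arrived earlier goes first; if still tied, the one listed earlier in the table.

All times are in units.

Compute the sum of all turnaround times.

119

Schedule: | P4 0-13 | P0 13-16 | P1 16-21 | P3 21-29 | P2 29-44 |
Completion: P0=16  P1=21  P2=44  P3=29  P4=13
Turnaround (C−A): P0=15  P1=19  P2=44  P3=28  P4=13
Turnaround = completion − arrival: P0=15, P1=19, P2=44, P3=28, P4=13
Total turnaround = 15 + 19 + 44 + 28 + 13 = 119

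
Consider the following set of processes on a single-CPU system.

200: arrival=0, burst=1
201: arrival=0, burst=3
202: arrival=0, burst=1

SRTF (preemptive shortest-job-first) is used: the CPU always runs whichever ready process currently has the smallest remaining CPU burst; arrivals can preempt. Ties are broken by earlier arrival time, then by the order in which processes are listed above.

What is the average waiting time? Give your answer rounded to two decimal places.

Timeline: | 200 0-1 | 202 1-2 | 201 2-5 |
Completion: 200=1  201=5  202=2
Turnaround (C−A): 200=1  201=5  202=2
Waiting times: 200=0, 201=2, 202=1
Average waiting = (0+2+1) / 3 = 3/3 = 1.00

1.00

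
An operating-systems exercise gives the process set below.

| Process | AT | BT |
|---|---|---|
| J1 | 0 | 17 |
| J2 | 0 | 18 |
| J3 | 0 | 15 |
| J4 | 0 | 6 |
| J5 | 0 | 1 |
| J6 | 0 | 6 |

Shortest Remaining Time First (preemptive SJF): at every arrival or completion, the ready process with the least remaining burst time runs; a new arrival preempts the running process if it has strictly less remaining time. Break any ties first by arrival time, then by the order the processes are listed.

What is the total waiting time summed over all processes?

94

Gantt: | J5 0-1 | J4 1-7 | J6 7-13 | J3 13-28 | J1 28-45 | J2 45-63 |
Completion: J1=45  J2=63  J3=28  J4=7  J5=1  J6=13
Turnaround (C−A): J1=45  J2=63  J3=28  J4=7  J5=1  J6=13
Waiting = turnaround − burst: J1=28, J2=45, J3=13, J4=1, J5=0, J6=7
Total waiting = 28 + 45 + 13 + 1 + 0 + 7 = 94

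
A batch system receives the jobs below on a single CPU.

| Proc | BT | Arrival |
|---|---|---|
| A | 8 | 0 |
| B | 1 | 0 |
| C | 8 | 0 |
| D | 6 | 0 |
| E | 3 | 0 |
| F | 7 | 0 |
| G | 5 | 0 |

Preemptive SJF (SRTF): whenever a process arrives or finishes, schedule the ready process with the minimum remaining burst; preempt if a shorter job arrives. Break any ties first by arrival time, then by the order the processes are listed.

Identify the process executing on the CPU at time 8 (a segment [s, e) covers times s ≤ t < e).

G

Gantt: | B 0-1 | E 1-4 | G 4-9 | D 9-15 | F 15-22 | A 22-30 | C 30-38 |
Completion: A=30  B=1  C=38  D=15  E=4  F=22  G=9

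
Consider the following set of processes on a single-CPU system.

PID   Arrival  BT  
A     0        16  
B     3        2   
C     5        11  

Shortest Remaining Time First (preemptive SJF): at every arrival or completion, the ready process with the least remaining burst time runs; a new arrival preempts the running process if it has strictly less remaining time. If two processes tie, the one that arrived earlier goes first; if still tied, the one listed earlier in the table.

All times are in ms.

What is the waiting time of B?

0

Schedule: | A 0-3 | B 3-5 | C 5-16 | A 16-29 |
Completion: A=29  B=5  C=16
Turnaround (C−A): A=29  B=2  C=11
Waiting(B) = turnaround − burst = 2 − 2 = 0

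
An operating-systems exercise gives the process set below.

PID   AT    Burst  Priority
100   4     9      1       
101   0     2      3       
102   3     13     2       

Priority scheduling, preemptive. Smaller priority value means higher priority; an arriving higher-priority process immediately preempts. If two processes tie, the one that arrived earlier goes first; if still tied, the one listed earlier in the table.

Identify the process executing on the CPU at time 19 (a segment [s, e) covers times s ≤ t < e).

102

Gantt: | 101 0-2 | idle 2-3 | 102 3-4 | 100 4-13 | 102 13-25 |
Completion: 100=13  101=2  102=25
Turnaround (C−A): 100=9  101=2  102=22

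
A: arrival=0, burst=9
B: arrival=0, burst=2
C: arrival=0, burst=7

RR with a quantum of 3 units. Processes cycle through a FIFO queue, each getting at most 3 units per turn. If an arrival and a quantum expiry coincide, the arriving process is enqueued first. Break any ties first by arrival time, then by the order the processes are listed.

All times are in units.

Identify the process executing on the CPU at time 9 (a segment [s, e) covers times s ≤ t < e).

A

Timeline: | A 0-3 | B 3-5 | C 5-8 | A 8-11 | C 11-14 | A 14-17 | C 17-18 |
Completion: A=17  B=5  C=18
Turnaround (C−A): A=17  B=5  C=18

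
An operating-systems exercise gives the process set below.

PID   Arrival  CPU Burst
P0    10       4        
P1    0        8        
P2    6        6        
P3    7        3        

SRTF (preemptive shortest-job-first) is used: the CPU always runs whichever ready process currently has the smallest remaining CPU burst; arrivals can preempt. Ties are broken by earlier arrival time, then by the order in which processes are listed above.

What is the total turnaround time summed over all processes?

Gantt: | P1 0-8 | P3 8-11 | P0 11-15 | P2 15-21 |
Completion: P0=15  P1=8  P2=21  P3=11
Turnaround (C−A): P0=5  P1=8  P2=15  P3=4
Turnaround = completion − arrival: P0=5, P1=8, P2=15, P3=4
Total turnaround = 5 + 8 + 15 + 4 = 32

32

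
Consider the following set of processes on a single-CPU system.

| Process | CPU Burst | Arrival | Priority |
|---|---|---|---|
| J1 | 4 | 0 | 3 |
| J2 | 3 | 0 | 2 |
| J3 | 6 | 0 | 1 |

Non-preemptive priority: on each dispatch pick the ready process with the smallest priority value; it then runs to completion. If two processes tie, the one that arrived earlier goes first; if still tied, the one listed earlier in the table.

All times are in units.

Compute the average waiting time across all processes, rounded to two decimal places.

5.00

Gantt: | J3 0-6 | J2 6-9 | J1 9-13 |
Completion: J1=13  J2=9  J3=6
Waiting times: J1=9, J2=6, J3=0
Average waiting = (9+6+0) / 3 = 15/3 = 5.00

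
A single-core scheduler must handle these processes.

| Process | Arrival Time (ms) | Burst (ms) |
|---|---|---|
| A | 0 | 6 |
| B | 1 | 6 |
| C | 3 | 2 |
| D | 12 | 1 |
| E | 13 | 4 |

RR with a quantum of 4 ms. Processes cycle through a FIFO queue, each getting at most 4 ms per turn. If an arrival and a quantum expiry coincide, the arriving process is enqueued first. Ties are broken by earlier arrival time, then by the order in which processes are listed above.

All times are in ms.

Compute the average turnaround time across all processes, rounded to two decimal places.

8.20

Schedule: | A 0-4 | B 4-8 | C 8-10 | A 10-12 | B 12-14 | D 14-15 | E 15-19 |
Completion: A=12  B=14  C=10  D=15  E=19
Turnaround (C−A): A=12  B=13  C=7  D=3  E=6
Turnaround times: A=12, B=13, C=7, D=3, E=6
Average turnaround = (12+13+7+3+6) / 5 = 41/5 = 8.20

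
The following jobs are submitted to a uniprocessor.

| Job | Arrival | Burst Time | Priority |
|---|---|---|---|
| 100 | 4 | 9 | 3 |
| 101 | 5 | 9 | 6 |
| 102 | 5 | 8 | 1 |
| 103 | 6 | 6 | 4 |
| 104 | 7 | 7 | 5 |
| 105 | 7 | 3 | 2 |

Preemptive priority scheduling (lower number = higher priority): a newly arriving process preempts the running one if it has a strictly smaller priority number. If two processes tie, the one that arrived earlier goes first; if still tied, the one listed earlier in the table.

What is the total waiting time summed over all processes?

90

Schedule: | idle 0-4 | 100 4-5 | 102 5-13 | 105 13-16 | 100 16-24 | 103 24-30 | 104 30-37 | 101 37-46 |
Completion: 100=24  101=46  102=13  103=30  104=37  105=16
Waiting = turnaround − burst: 100=11, 101=32, 102=0, 103=18, 104=23, 105=6
Total waiting = 11 + 32 + 0 + 18 + 23 + 6 = 90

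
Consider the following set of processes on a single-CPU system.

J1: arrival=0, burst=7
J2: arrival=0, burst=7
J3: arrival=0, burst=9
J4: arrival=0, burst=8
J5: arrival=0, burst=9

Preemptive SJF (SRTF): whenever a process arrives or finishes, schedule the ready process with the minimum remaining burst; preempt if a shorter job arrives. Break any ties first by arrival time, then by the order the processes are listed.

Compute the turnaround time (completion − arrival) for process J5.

40

Schedule: | J1 0-7 | J2 7-14 | J4 14-22 | J3 22-31 | J5 31-40 |
Completion: J1=7  J2=14  J3=31  J4=22  J5=40
Turnaround (C−A): J1=7  J2=14  J3=31  J4=22  J5=40
Turnaround(J5) = completion − arrival = 40 − 0 = 40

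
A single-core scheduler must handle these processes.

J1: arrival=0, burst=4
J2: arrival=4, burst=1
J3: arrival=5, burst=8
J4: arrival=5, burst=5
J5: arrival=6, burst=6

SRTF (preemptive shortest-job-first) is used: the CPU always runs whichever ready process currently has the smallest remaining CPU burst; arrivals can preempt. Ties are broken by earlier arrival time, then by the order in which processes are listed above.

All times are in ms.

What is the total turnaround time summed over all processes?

Timeline: | J1 0-4 | J2 4-5 | J4 5-10 | J5 10-16 | J3 16-24 |
Completion: J1=4  J2=5  J3=24  J4=10  J5=16
Turnaround (C−A): J1=4  J2=1  J3=19  J4=5  J5=10
Turnaround = completion − arrival: J1=4, J2=1, J3=19, J4=5, J5=10
Total turnaround = 4 + 1 + 19 + 5 + 10 = 39

39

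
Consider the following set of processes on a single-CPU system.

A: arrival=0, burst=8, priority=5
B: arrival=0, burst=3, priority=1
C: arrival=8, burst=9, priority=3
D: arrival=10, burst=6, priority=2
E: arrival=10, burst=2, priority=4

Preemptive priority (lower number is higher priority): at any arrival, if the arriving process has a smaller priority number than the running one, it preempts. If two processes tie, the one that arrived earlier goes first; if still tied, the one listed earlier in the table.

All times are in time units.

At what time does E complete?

25

Gantt: | B 0-3 | A 3-8 | C 8-10 | D 10-16 | C 16-23 | E 23-25 | A 25-28 |
Completion: A=28  B=3  C=23  D=16  E=25
Turnaround (C−A): A=28  B=3  C=15  D=6  E=15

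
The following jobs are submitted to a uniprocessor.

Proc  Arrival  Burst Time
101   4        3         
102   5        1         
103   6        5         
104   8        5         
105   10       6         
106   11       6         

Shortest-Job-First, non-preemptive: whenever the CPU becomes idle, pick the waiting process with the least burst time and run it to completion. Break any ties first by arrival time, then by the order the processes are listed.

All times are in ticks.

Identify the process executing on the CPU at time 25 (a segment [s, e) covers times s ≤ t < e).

Schedule: | idle 0-4 | 101 4-7 | 102 7-8 | 103 8-13 | 104 13-18 | 105 18-24 | 106 24-30 |
Completion: 101=7  102=8  103=13  104=18  105=24  106=30
Turnaround (C−A): 101=3  102=3  103=7  104=10  105=14  106=19

106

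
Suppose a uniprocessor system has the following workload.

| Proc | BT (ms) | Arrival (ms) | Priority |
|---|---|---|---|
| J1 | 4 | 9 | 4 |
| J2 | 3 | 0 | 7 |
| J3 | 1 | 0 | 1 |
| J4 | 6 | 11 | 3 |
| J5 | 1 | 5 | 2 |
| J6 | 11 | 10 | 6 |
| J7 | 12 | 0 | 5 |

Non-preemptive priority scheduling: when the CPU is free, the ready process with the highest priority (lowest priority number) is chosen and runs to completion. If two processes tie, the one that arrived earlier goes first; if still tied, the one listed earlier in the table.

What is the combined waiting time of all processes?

72

Schedule: | J3 0-1 | J7 1-13 | J5 13-14 | J4 14-20 | J1 20-24 | J6 24-35 | J2 35-38 |
Completion: J1=24  J2=38  J3=1  J4=20  J5=14  J6=35  J7=13
Turnaround (C−A): J1=15  J2=38  J3=1  J4=9  J5=9  J6=25  J7=13
Waiting = turnaround − burst: J1=11, J2=35, J3=0, J4=3, J5=8, J6=14, J7=1
Total waiting = 11 + 35 + 0 + 3 + 8 + 14 + 1 = 72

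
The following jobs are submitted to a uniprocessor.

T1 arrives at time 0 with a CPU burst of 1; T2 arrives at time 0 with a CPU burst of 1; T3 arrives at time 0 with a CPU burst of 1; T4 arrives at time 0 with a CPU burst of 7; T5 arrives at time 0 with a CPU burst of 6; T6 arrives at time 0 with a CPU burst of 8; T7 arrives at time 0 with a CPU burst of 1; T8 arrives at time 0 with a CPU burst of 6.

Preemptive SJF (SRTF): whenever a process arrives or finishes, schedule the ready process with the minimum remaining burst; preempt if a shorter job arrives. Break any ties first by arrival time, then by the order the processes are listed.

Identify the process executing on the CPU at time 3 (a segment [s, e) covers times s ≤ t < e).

T7

Gantt: | T1 0-1 | T2 1-2 | T3 2-3 | T7 3-4 | T5 4-10 | T8 10-16 | T4 16-23 | T6 23-31 |
Completion: T1=1  T2=2  T3=3  T4=23  T5=10  T6=31  T7=4  T8=16
Turnaround (C−A): T1=1  T2=2  T3=3  T4=23  T5=10  T6=31  T7=4  T8=16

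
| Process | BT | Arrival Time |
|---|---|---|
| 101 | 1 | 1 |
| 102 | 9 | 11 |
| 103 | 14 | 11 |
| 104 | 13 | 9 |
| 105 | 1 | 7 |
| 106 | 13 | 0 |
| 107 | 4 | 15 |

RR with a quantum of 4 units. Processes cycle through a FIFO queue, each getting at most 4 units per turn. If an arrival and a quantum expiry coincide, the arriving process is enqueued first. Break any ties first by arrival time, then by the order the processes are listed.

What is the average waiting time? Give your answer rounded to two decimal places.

Timeline: | 106 0-4 | 101 4-5 | 106 5-9 | 105 9-10 | 104 10-14 | 106 14-18 | 102 18-22 | 103 22-26 | 104 26-30 | 107 30-34 | 106 34-35 | 102 35-39 | 103 39-43 | 104 43-47 | 102 47-48 | 103 48-52 | 104 52-53 | 103 53-55 |
Completion: 101=5  102=48  103=55  104=53  105=10  106=35  107=34
Waiting times: 101=3, 102=28, 103=30, 104=31, 105=2, 106=22, 107=15
Average waiting = (3+28+30+31+2+22+15) / 7 = 131/7 = 18.71

18.71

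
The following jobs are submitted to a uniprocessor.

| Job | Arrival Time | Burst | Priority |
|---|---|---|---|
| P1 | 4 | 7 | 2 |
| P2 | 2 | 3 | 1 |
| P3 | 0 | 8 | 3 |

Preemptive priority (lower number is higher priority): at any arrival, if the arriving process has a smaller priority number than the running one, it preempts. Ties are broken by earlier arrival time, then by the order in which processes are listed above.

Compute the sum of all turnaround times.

Gantt: | P3 0-2 | P2 2-5 | P1 5-12 | P3 12-18 |
Completion: P1=12  P2=5  P3=18
Turnaround (C−A): P1=8  P2=3  P3=18
Turnaround = completion − arrival: P1=8, P2=3, P3=18
Total turnaround = 8 + 3 + 18 = 29

29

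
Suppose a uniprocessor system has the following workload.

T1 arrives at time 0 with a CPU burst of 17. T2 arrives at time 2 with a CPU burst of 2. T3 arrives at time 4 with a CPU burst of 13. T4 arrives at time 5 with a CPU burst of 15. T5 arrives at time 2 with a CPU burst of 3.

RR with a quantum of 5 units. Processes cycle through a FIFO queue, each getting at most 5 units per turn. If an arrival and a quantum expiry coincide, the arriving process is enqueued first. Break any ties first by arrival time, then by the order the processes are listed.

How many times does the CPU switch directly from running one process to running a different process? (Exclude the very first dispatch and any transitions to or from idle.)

Schedule: | T1 0-5 | T2 5-7 | T5 7-10 | T3 10-15 | T4 15-20 | T1 20-25 | T3 25-30 | T4 30-35 | T1 35-40 | T3 40-43 | T4 43-48 | T1 48-50 |
Completion: T1=50  T2=7  T3=43  T4=48  T5=10
Turnaround (C−A): T1=50  T2=5  T3=39  T4=43  T5=8

11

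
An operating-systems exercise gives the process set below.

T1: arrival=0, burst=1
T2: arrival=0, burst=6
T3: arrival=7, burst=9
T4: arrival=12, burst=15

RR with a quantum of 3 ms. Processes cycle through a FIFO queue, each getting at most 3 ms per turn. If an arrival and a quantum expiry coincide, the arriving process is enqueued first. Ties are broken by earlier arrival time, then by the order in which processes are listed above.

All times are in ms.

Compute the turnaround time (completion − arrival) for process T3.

12

Gantt: | T1 0-1 | T2 1-7 | T3 7-13 | T4 13-16 | T3 16-19 | T4 19-31 |
Completion: T1=1  T2=7  T3=19  T4=31
Turnaround (C−A): T1=1  T2=7  T3=12  T4=19
Turnaround(T3) = completion − arrival = 19 − 7 = 12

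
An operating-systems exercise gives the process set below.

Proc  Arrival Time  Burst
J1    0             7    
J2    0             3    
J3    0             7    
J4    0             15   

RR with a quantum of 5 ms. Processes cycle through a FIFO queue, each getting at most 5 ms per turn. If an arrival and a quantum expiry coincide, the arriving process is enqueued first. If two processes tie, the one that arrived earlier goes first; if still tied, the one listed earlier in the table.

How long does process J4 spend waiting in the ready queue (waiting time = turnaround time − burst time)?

17

Gantt: | J1 0-5 | J2 5-8 | J3 8-13 | J4 13-18 | J1 18-20 | J3 20-22 | J4 22-32 |
Completion: J1=20  J2=8  J3=22  J4=32
Waiting(J4) = turnaround − burst = 32 − 15 = 17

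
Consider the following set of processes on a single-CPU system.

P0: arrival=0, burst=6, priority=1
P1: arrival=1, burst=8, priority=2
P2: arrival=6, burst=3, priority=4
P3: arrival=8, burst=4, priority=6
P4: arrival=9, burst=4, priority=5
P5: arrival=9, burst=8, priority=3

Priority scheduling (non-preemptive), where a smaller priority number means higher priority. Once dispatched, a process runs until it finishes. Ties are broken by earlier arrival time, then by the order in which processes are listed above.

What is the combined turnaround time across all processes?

96

Gantt: | P0 0-6 | P1 6-14 | P5 14-22 | P2 22-25 | P4 25-29 | P3 29-33 |
Completion: P0=6  P1=14  P2=25  P3=33  P4=29  P5=22
Turnaround = completion − arrival: P0=6, P1=13, P2=19, P3=25, P4=20, P5=13
Total turnaround = 6 + 13 + 19 + 25 + 20 + 13 = 96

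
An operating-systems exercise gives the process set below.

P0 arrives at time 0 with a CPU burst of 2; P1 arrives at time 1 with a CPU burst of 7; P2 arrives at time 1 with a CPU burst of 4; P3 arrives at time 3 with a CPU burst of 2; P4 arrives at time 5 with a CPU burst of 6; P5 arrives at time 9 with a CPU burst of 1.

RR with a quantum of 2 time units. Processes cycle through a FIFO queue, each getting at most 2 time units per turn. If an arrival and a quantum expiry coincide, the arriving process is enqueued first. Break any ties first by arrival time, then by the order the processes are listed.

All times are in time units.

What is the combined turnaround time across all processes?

Timeline: | P0 0-2 | P1 2-4 | P2 4-6 | P3 6-8 | P1 8-10 | P4 10-12 | P2 12-14 | P5 14-15 | P1 15-17 | P4 17-19 | P1 19-20 | P4 20-22 |
Completion: P0=2  P1=20  P2=14  P3=8  P4=22  P5=15
Turnaround = completion − arrival: P0=2, P1=19, P2=13, P3=5, P4=17, P5=6
Total turnaround = 2 + 19 + 13 + 5 + 17 + 6 = 62

62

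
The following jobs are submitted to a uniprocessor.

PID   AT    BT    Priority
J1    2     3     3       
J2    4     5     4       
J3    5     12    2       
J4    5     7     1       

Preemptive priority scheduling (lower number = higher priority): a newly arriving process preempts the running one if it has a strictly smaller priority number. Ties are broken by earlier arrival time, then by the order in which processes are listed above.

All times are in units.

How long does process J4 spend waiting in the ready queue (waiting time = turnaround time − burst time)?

0

Schedule: | idle 0-2 | J1 2-5 | J4 5-12 | J3 12-24 | J2 24-29 |
Completion: J1=5  J2=29  J3=24  J4=12
Turnaround (C−A): J1=3  J2=25  J3=19  J4=7
Waiting(J4) = turnaround − burst = 7 − 7 = 0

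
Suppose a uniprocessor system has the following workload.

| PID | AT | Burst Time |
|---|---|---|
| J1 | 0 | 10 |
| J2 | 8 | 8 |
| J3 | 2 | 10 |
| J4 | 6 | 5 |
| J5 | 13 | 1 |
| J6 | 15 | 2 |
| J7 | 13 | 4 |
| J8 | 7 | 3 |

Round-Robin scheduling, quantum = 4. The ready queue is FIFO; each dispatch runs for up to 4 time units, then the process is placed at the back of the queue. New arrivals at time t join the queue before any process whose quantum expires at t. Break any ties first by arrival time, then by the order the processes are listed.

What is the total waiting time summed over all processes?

Gantt: | J1 0-4 | J3 4-8 | J1 8-12 | J4 12-16 | J8 16-19 | J2 19-23 | J3 23-27 | J1 27-29 | J5 29-30 | J7 30-34 | J6 34-36 | J4 36-37 | J2 37-41 | J3 41-43 |
Completion: J1=29  J2=41  J3=43  J4=37  J5=30  J6=36  J7=34  J8=19
Turnaround (C−A): J1=29  J2=33  J3=41  J4=31  J5=17  J6=21  J7=21  J8=12
Waiting = turnaround − burst: J1=19, J2=25, J3=31, J4=26, J5=16, J6=19, J7=17, J8=9
Total waiting = 19 + 25 + 31 + 26 + 16 + 19 + 17 + 9 = 162

162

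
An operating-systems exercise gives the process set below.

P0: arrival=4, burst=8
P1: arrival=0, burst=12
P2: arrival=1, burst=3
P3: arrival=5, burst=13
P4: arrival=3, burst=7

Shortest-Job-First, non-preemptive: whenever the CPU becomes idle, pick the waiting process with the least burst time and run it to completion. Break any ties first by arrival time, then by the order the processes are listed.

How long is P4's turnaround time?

Gantt: | P1 0-12 | P2 12-15 | P4 15-22 | P0 22-30 | P3 30-43 |
Completion: P0=30  P1=12  P2=15  P3=43  P4=22
Turnaround (C−A): P0=26  P1=12  P2=14  P3=38  P4=19
Turnaround(P4) = completion − arrival = 22 − 3 = 19

19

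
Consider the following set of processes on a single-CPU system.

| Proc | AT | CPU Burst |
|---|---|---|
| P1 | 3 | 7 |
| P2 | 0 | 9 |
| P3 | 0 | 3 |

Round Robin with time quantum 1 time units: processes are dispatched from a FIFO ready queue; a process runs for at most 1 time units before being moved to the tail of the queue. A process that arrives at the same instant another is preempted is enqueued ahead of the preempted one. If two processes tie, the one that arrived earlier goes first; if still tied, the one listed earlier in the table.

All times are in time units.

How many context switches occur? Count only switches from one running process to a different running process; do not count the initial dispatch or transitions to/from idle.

Timeline: | P2 0-1 | P3 1-2 | P2 2-3 | P3 3-4 | P1 4-5 | P2 5-6 | P3 6-7 | P1 7-8 | P2 8-9 | P1 9-10 | P2 10-11 | P1 11-12 | P2 12-13 | P1 13-14 | P2 14-15 | P1 15-16 | P2 16-17 | P1 17-18 | P2 18-19 |
Completion: P1=18  P2=19  P3=7
Turnaround (C−A): P1=15  P2=19  P3=7

18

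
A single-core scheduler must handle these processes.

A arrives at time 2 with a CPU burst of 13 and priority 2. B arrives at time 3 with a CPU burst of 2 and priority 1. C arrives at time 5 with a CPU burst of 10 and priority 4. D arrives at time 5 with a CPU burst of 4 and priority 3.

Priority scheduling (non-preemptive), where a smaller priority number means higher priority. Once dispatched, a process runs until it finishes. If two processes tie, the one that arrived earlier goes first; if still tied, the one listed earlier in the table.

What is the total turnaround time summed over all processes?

69

Schedule: | idle 0-2 | A 2-15 | B 15-17 | D 17-21 | C 21-31 |
Completion: A=15  B=17  C=31  D=21
Turnaround = completion − arrival: A=13, B=14, C=26, D=16
Total turnaround = 13 + 14 + 26 + 16 = 69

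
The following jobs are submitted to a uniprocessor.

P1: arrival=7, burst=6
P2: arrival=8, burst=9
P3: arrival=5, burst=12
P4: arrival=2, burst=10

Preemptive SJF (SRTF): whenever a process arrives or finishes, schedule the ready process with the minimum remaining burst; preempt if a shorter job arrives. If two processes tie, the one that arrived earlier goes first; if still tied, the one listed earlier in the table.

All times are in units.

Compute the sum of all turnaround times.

74

Gantt: | idle 0-2 | P4 2-12 | P1 12-18 | P2 18-27 | P3 27-39 |
Completion: P1=18  P2=27  P3=39  P4=12
Turnaround (C−A): P1=11  P2=19  P3=34  P4=10
Turnaround = completion − arrival: P1=11, P2=19, P3=34, P4=10
Total turnaround = 11 + 19 + 34 + 10 = 74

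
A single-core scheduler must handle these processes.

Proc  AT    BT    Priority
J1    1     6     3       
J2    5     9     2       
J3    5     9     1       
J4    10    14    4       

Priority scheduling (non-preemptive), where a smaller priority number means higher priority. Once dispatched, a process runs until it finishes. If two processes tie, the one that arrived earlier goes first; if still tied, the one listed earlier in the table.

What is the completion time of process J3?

16

Schedule: | idle 0-1 | J1 1-7 | J3 7-16 | J2 16-25 | J4 25-39 |
Completion: J1=7  J2=25  J3=16  J4=39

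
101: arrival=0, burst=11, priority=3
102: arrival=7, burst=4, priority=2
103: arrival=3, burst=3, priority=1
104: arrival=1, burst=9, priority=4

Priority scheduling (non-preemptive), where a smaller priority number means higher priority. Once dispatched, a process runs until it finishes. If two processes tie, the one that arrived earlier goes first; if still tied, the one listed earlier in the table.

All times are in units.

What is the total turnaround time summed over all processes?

59

Schedule: | 101 0-11 | 103 11-14 | 102 14-18 | 104 18-27 |
Completion: 101=11  102=18  103=14  104=27
Turnaround (C−A): 101=11  102=11  103=11  104=26
Turnaround = completion − arrival: 101=11, 102=11, 103=11, 104=26
Total turnaround = 11 + 11 + 11 + 26 = 59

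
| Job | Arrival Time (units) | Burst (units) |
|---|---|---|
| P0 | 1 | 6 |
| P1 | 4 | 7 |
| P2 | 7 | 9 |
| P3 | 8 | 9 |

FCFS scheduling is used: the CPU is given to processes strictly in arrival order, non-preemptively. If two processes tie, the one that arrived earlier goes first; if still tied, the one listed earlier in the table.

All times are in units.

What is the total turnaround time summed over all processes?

Schedule: | idle 0-1 | P0 1-7 | P1 7-14 | P2 14-23 | P3 23-32 |
Completion: P0=7  P1=14  P2=23  P3=32
Turnaround = completion − arrival: P0=6, P1=10, P2=16, P3=24
Total turnaround = 6 + 10 + 16 + 24 = 56

56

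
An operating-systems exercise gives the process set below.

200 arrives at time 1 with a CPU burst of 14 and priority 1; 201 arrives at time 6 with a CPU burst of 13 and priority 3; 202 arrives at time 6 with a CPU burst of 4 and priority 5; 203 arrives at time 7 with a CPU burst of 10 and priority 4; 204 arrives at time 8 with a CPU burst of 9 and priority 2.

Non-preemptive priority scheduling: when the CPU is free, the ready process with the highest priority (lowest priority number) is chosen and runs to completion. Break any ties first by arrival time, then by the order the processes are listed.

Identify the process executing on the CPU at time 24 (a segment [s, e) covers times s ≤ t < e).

Schedule: | idle 0-1 | 200 1-15 | 204 15-24 | 201 24-37 | 203 37-47 | 202 47-51 |
Completion: 200=15  201=37  202=51  203=47  204=24
Turnaround (C−A): 200=14  201=31  202=45  203=40  204=16

201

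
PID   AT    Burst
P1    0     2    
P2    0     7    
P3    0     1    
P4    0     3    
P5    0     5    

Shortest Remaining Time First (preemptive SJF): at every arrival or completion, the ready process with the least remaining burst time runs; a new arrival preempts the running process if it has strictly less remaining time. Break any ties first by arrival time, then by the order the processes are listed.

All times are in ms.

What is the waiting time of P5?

Schedule: | P3 0-1 | P1 1-3 | P4 3-6 | P5 6-11 | P2 11-18 |
Completion: P1=3  P2=18  P3=1  P4=6  P5=11
Turnaround (C−A): P1=3  P2=18  P3=1  P4=6  P5=11
Waiting(P5) = turnaround − burst = 11 − 5 = 6

6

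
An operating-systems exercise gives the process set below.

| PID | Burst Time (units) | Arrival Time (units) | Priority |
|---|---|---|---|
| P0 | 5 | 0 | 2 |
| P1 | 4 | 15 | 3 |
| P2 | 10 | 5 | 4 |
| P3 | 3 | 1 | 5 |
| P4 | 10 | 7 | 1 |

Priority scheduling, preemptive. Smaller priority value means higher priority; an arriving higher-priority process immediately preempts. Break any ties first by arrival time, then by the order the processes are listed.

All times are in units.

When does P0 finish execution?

5

Gantt: | P0 0-5 | P2 5-7 | P4 7-17 | P1 17-21 | P2 21-29 | P3 29-32 |
Completion: P0=5  P1=21  P2=29  P3=32  P4=17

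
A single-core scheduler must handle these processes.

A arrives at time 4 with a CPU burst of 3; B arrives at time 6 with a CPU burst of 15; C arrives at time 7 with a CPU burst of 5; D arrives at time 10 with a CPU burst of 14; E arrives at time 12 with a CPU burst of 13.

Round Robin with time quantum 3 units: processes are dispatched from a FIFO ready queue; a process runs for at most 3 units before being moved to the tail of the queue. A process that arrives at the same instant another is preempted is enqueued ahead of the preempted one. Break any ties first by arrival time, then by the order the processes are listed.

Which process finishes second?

Timeline: | idle 0-4 | A 4-7 | B 7-10 | C 10-13 | D 13-16 | B 16-19 | E 19-22 | C 22-24 | D 24-27 | B 27-30 | E 30-33 | D 33-36 | B 36-39 | E 39-42 | D 42-45 | B 45-48 | E 48-51 | D 51-53 | E 53-54 |
Completion: A=7  B=48  C=24  D=53  E=54
Turnaround (C−A): A=3  B=42  C=17  D=43  E=42
Finish order: A → C → B → D → E

C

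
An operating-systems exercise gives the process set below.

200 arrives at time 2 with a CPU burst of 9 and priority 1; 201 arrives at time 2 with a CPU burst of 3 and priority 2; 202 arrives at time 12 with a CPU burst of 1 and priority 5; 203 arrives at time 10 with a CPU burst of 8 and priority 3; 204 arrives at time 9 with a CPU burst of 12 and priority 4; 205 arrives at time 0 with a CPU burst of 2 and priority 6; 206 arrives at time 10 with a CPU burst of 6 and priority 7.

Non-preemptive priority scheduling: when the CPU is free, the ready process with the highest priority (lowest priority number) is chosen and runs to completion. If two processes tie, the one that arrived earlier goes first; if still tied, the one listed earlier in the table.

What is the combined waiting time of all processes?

73

Schedule: | 205 0-2 | 200 2-11 | 201 11-14 | 203 14-22 | 204 22-34 | 202 34-35 | 206 35-41 |
Completion: 200=11  201=14  202=35  203=22  204=34  205=2  206=41
Turnaround (C−A): 200=9  201=12  202=23  203=12  204=25  205=2  206=31
Waiting = turnaround − burst: 200=0, 201=9, 202=22, 203=4, 204=13, 205=0, 206=25
Total waiting = 0 + 9 + 22 + 4 + 13 + 0 + 25 = 73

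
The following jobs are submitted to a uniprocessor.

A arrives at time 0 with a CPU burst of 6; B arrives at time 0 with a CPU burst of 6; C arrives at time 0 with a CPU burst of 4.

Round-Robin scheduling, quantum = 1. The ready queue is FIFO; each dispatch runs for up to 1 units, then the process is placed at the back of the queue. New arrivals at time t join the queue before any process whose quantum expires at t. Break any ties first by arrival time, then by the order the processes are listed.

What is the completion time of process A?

15

Schedule: | A 0-1 | B 1-2 | C 2-3 | A 3-4 | B 4-5 | C 5-6 | A 6-7 | B 7-8 | C 8-9 | A 9-10 | B 10-11 | C 11-12 | A 12-13 | B 13-14 | A 14-15 | B 15-16 |
Completion: A=15  B=16  C=12
Turnaround (C−A): A=15  B=16  C=12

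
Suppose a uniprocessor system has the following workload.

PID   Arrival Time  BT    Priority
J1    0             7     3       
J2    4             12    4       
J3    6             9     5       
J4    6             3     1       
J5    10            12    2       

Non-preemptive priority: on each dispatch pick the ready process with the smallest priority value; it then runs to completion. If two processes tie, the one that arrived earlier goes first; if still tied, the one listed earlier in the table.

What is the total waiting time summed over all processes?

47

Timeline: | J1 0-7 | J4 7-10 | J5 10-22 | J2 22-34 | J3 34-43 |
Completion: J1=7  J2=34  J3=43  J4=10  J5=22
Waiting = turnaround − burst: J1=0, J2=18, J3=28, J4=1, J5=0
Total waiting = 0 + 18 + 28 + 1 + 0 = 47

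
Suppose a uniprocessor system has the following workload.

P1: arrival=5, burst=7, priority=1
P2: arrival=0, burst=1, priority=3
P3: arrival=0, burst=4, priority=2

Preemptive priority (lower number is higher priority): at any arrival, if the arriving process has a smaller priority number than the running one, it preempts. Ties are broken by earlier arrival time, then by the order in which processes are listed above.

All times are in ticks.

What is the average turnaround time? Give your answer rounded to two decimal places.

5.33

Timeline: | P3 0-4 | P2 4-5 | P1 5-12 |
Completion: P1=12  P2=5  P3=4
Turnaround times: P1=7, P2=5, P3=4
Average turnaround = (7+5+4) / 3 = 16/3 = 5.33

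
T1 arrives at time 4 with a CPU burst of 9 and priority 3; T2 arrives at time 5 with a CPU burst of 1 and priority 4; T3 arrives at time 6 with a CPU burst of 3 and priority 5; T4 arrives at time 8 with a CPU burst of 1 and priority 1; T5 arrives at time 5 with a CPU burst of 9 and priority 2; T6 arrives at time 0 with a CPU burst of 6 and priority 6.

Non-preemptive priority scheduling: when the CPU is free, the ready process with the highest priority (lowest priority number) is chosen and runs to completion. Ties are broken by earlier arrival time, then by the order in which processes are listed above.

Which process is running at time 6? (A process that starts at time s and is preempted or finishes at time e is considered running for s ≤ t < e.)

T5

Timeline: | T6 0-6 | T5 6-15 | T4 15-16 | T1 16-25 | T2 25-26 | T3 26-29 |
Completion: T1=25  T2=26  T3=29  T4=16  T5=15  T6=6
Turnaround (C−A): T1=21  T2=21  T3=23  T4=8  T5=10  T6=6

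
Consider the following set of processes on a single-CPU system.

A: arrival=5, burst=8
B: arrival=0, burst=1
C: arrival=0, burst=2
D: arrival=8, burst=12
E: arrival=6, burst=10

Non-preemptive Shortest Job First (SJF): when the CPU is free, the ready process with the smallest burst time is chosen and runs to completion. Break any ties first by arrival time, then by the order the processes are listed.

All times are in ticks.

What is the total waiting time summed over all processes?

Schedule: | B 0-1 | C 1-3 | idle 3-5 | A 5-13 | E 13-23 | D 23-35 |
Completion: A=13  B=1  C=3  D=35  E=23
Turnaround (C−A): A=8  B=1  C=3  D=27  E=17
Waiting = turnaround − burst: A=0, B=0, C=1, D=15, E=7
Total waiting = 0 + 0 + 1 + 15 + 7 = 23

23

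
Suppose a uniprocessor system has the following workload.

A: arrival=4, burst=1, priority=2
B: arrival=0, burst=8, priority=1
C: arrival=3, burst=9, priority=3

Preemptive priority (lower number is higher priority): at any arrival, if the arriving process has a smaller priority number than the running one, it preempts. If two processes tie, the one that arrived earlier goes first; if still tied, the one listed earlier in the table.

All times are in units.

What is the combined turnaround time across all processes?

28

Gantt: | B 0-8 | A 8-9 | C 9-18 |
Completion: A=9  B=8  C=18
Turnaround (C−A): A=5  B=8  C=15
Turnaround = completion − arrival: A=5, B=8, C=15
Total turnaround = 5 + 8 + 15 = 28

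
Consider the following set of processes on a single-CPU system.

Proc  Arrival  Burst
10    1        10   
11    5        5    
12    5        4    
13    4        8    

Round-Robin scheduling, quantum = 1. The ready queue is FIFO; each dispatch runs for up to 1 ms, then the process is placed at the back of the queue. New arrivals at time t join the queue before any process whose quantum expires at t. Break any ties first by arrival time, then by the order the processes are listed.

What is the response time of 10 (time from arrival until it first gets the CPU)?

0

Gantt: | idle 0-1 | 10 1-4 | 13 4-5 | 10 5-6 | 11 6-7 | 12 7-8 | 13 8-9 | 10 9-10 | 11 10-11 | 12 11-12 | 13 12-13 | 10 13-14 | 11 14-15 | 12 15-16 | 13 16-17 | 10 17-18 | 11 18-19 | 12 19-20 | 13 20-21 | 10 21-22 | 11 22-23 | 13 23-24 | 10 24-25 | 13 25-26 | 10 26-27 | 13 27-28 |
Completion: 10=27  11=23  12=20  13=28
Turnaround (C−A): 10=26  11=18  12=15  13=24
Response(10) = first start − arrival = 1 − 1 = 0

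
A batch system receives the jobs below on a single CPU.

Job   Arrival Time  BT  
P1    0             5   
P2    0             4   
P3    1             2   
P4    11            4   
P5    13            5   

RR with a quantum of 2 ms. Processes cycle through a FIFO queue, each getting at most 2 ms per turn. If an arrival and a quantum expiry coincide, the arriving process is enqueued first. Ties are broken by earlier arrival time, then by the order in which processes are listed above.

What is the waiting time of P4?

Gantt: | P1 0-2 | P2 2-4 | P3 4-6 | P1 6-8 | P2 8-10 | P1 10-11 | P4 11-13 | P5 13-15 | P4 15-17 | P5 17-20 |
Completion: P1=11  P2=10  P3=6  P4=17  P5=20
Waiting(P4) = turnaround − burst = 6 − 4 = 2

2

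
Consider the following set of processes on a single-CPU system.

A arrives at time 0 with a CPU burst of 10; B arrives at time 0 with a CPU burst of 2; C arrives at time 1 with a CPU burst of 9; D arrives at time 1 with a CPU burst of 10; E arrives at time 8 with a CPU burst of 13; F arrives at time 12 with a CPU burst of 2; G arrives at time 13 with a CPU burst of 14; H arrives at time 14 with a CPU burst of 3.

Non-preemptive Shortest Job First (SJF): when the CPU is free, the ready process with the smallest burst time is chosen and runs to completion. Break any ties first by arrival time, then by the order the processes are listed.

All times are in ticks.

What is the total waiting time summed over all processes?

119

Timeline: | B 0-2 | C 2-11 | A 11-21 | F 21-23 | H 23-26 | D 26-36 | E 36-49 | G 49-63 |
Completion: A=21  B=2  C=11  D=36  E=49  F=23  G=63  H=26
Turnaround (C−A): A=21  B=2  C=10  D=35  E=41  F=11  G=50  H=12
Waiting = turnaround − burst: A=11, B=0, C=1, D=25, E=28, F=9, G=36, H=9
Total waiting = 11 + 0 + 1 + 25 + 28 + 9 + 36 + 9 = 119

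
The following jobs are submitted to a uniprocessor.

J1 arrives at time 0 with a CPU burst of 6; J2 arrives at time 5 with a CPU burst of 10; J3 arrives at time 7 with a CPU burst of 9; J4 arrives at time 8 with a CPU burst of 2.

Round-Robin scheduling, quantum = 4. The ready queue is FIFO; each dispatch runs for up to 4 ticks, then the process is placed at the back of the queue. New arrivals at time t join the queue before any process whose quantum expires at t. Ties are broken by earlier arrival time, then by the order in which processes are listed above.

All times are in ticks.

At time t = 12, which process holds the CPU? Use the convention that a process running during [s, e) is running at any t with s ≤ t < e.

J3

Timeline: | J1 0-6 | J2 6-10 | J3 10-14 | J4 14-16 | J2 16-20 | J3 20-24 | J2 24-26 | J3 26-27 |
Completion: J1=6  J2=26  J3=27  J4=16
Turnaround (C−A): J1=6  J2=21  J3=20  J4=8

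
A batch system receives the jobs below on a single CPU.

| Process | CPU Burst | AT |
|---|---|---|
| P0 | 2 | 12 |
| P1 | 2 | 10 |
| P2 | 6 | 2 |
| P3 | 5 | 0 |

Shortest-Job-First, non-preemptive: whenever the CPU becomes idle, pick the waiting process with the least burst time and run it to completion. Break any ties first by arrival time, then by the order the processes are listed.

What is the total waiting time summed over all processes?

5

Gantt: | P3 0-5 | P2 5-11 | P1 11-13 | P0 13-15 |
Completion: P0=15  P1=13  P2=11  P3=5
Turnaround (C−A): P0=3  P1=3  P2=9  P3=5
Waiting = turnaround − burst: P0=1, P1=1, P2=3, P3=0
Total waiting = 1 + 1 + 3 + 0 = 5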